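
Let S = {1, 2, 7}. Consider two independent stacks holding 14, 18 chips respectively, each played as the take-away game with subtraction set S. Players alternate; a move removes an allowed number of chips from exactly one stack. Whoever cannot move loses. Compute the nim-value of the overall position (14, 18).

2

All stacks use S = {1, 2, 7}:
n :  0  1  2  3  4  5  6  7  8  9 10 11 12 13 14 15 16 17 18
G :  0  1  2  0  1  2  0  1  2  0  1  2  0  1  2  0  1  2  0
Stack A: G(14) = 2.
Stack B: G(18) = 0.
Combined Grundy value = 2 ⊕ 0 = 2.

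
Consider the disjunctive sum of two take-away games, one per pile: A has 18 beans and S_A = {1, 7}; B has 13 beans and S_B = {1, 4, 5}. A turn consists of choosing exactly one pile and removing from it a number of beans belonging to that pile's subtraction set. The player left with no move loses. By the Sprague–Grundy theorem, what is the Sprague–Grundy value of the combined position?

Pile A, S = {1, 7}:
G(0) = 0
G(1) = mex{0} = 1
G(2) = mex{1} = 0
G(3) = mex{0} = 1
G(4) = mex{1} = 0
G(5) = mex{0} = 1
G(6) = mex{1} = 0
G(7) = mex{0,0} = 1
G(8) = mex{1,1} = 0
G(9) = mex{0,0} = 1
G(10) = mex{1,1} = 0
G(11) = mex{0,0} = 1
G(12) = mex{1,1} = 0
G(13) = mex{0,0} = 1
G(14) = mex{1,1} = 0
G(15) = mex{0,0} = 1
G(16) = mex{1,1} = 0
G(17) = mex{0,0} = 1
G(18) = mex{1,1} = 0
G_A(18) = 0.
Pile B, S = {1, 4, 5}:
G(0) = 0
G(1) = mex{0} = 1
G(2) = mex{1} = 0
G(3) = mex{0} = 1
G(4) = mex{1,0} = 2
G(5) = mex{2,1,0} = 3
G(6) = mex{3,0,1} = 2
G(7) = mex{2,1,0} = 3
G(8) = mex{3,2,1} = 0
G(9) = mex{0,3,2} = 1
G(10) = mex{1,2,3} = 0
G(11) = mex{0,3,2} = 1
G(12) = mex{1,0,3} = 2
G(13) = mex{2,1,0} = 3
G_B(13) = 3.
Combined Grundy value = 0 ⊕ 3 = 3.

3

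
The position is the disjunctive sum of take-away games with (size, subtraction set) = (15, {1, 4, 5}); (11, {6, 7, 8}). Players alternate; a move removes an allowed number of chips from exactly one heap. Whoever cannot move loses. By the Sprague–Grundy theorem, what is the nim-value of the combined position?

2

Heap A, S = {1, 4, 5}:
n :  0  1  2  3  4  5  6  7  8  9 10 11 12 13 14 15
G :  0  1  0  1  2  3  2  3  0  1  0  1  2  3  2  3
G_A(15) = 3.
Heap B, S = {6, 7, 8}:
n :  0  1  2  3  4  5  6  7  8  9 10 11
G :  0  0  0  0  0  0  1  1  1  1  1  1
G_B(11) = 1.
Combined Grundy value = 3 ⊕ 1 = 2.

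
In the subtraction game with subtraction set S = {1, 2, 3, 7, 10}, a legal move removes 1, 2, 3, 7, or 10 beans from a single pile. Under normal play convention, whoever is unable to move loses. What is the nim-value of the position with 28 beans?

0

G(0) = 0
G(1) = mex{0} = 1
G(2) = mex{1,0} = 2
G(3) = mex{2,1,0} = 3
G(4) = mex{3,2,1} = 0
G(5) = mex{0,3,2} = 1
G(6) = mex{1,0,3} = 2
G(7) = mex{2,1,0,0} = 3
G(8) = mex{3,2,1,1} = 0
G(9) = mex{0,3,2,2} = 1
G(10) = mex{1,0,3,3,0} = 2
G(11) = mex{2,1,0,0,1} = 3
G(12) = mex{3,2,1,1,2} = 0
G(13) = mex{0,3,2,2,3} = 1
G(14) = mex{1,0,3,3,0} = 2
G(15) = mex{2,1,0,0,1} = 3
G(16) = mex{3,2,1,1,2} = 0
G(17) = mex{0,3,2,2,3} = 1
G(18) = mex{1,0,3,3,0} = 2
G(19) = mex{2,1,0,0,1} = 3
G(20) = mex{3,2,1,1,2} = 0
G(21) = mex{0,3,2,2,3} = 1
G(22) = mex{1,0,3,3,0} = 2
G(23) = mex{2,1,0,0,1} = 3
G(24) = mex{3,2,1,1,2} = 0
G(25) = mex{0,3,2,2,3} = 1
G(26) = mex{1,0,3,3,0} = 2
G(27) = mex{2,1,0,0,1} = 3
G(28) = mex{3,2,1,1,2} = 0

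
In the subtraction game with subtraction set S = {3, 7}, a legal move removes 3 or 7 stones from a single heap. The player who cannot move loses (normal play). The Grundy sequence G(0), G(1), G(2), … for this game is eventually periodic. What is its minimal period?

G(0) = 0
G(1) = mex{} = 0
G(2) = mex{} = 0
G(3) = mex{0} = 1
G(4) = mex{0} = 1
G(5) = mex{0} = 1
G(6) = mex{1} = 0
G(7) = mex{1,0} = 2
G(8) = mex{1,0} = 2
G(9) = mex{0,0} = 1
G(10) = mex{2,1} = 0
G(11) = mex{2,1} = 0
G(12) = mex{1,1} = 0
G(13) = mex{0,0} = 1
G(14) = mex{0,2} = 1
G(15) = mex{0,2} = 1
G(16) = mex{1,1} = 0
G(17) = mex{1,0} = 2
G(18) = mex{1,0} = 2
G(19) = mex{0,0} = 1
G(20) = mex{2,1} = 0
G(21) = mex{2,1} = 0
G(n+10) = G(n) holds for n = 0,…,6 (a full window of length max(S) = 7), so the sequence is purely periodic with period 10.

10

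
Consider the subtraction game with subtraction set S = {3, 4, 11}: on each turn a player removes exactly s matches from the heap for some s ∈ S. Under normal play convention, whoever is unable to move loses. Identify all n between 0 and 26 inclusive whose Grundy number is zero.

G(0) = 0
G(1) = mex{} = 0
G(2) = mex{} = 0
G(3) = mex{0} = 1
G(4) = mex{0,0} = 1
G(5) = mex{0,0} = 1
G(6) = mex{1,0} = 2
G(7) = mex{1,1} = 0
G(8) = mex{1,1} = 0
G(9) = mex{2,1} = 0
G(10) = mex{0,2} = 1
G(11) = mex{0,0,0} = 1
G(12) = mex{0,0,0} = 1
G(13) = mex{1,0,0} = 2
G(14) = mex{1,1,1} = 0
G(15) = mex{1,1,1} = 0
G(16) = mex{2,1,1} = 0
G(17) = mex{0,2,2} = 1
G(18) = mex{0,0,0} = 1
G(19) = mex{0,0,0} = 1
G(20) = mex{1,0,0} = 2
G(21) = mex{1,1,1} = 0
G(22) = mex{1,1,1} = 0
G(23) = mex{2,1,1} = 0
G(24) = mex{0,2,2} = 1
G(25) = mex{0,0,0} = 1
G(26) = mex{0,0,0} = 1
P-positions are exactly the n with G(n) = 0.

0, 1, 2, 7, 8, 9, 14, 15, 16, 21, 22, 23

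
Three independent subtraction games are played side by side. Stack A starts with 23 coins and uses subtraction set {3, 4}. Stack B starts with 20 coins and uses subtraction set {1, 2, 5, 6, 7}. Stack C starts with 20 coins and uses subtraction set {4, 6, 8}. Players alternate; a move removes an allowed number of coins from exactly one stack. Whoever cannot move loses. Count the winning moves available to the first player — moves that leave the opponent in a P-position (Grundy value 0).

2

Stack A, S = {3, 4}:
G(0) = 0
G(1) = mex{} = 0
G(2) = mex{} = 0
G(3) = mex{0} = 1
G(4) = mex{0,0} = 1
G(5) = mex{0,0} = 1
G(6) = mex{1,0} = 2
G(7) = mex{1,1} = 0
G(8) = mex{1,1} = 0
G(9) = mex{2,1} = 0
G(10) = mex{0,2} = 1
G(11) = mex{0,0} = 1
G(12) = mex{0,0} = 1
G(13) = mex{1,0} = 2
G(14) = mex{1,1} = 0
G(15) = mex{1,1} = 0
G(16) = mex{2,1} = 0
G(17) = mex{0,2} = 1
G(18) = mex{0,0} = 1
G(19) = mex{0,0} = 1
G(20) = mex{1,0} = 2
G(21) = mex{1,1} = 0
G(22) = mex{1,1} = 0
G(23) = mex{2,1} = 0
G_A(23) = 0.
Stack B, S = {1, 2, 5, 6, 7}:
G(0) = 0
G(1) = mex{0} = 1
G(2) = mex{1,0} = 2
G(3) = mex{2,1} = 0
G(4) = mex{0,2} = 1
G(5) = mex{1,0,0} = 2
G(6) = mex{2,1,1,0} = 3
G(7) = mex{3,2,2,1,0} = 4
G(8) = mex{4,3,0,2,1} = 5
G(9) = mex{5,4,1,0,2} = 3
G(10) = mex{3,5,2,1,0} = 4
G(11) = mex{4,3,3,2,1} = 0
G(12) = mex{0,4,4,3,2} = 1
G(13) = mex{1,0,5,4,3} = 2
G(14) = mex{2,1,3,5,4} = 0
G(15) = mex{0,2,4,3,5} = 1
G(16) = mex{1,0,0,4,3} = 2
G(17) = mex{2,1,1,0,4} = 3
G(18) = mex{3,2,2,1,0} = 4
G(19) = mex{4,3,0,2,1} = 5
G(20) = mex{5,4,1,0,2} = 3
G_B(20) = 3.
Stack C, S = {4, 6, 8}:
G(0) = 0
G(1) = mex{} = 0
G(2) = mex{} = 0
G(3) = mex{} = 0
G(4) = mex{0} = 1
G(5) = mex{0} = 1
G(6) = mex{0,0} = 1
G(7) = mex{0,0} = 1
G(8) = mex{1,0,0} = 2
G(9) = mex{1,0,0} = 2
G(10) = mex{1,1,0} = 2
G(11) = mex{1,1,0} = 2
G(12) = mex{2,1,1} = 0
G(13) = mex{2,1,1} = 0
G(14) = mex{2,2,1} = 0
G(15) = mex{2,2,1} = 0
G(16) = mex{0,2,2} = 1
G(17) = mex{0,2,2} = 1
G(18) = mex{0,0,2} = 1
G(19) = mex{0,0,2} = 1
G(20) = mex{1,0,0} = 2
G_C(20) = 2.
Combined Grundy value = 0 ⊕ 3 ⊕ 2 = 1.
A winning move leaves total XOR = 0, i.e. changes one component's Grundy value g to g ⊕ X where X is the current total.
Stack A: need g' = 0⊕1 = 1. Options: 23−3→G=2, 23−4→G=1. Hits: 1.
Stack B: need g' = 3⊕1 = 2. Options: 20−1→G=5, 20−2→G=4, 20−5→G=1, 20−6→G=0, 20−7→G=2. Hits: 1.
Stack C: need g' = 2⊕1 = 3. Options: 20−4→G=1, 20−6→G=0, 20−8→G=0. Hits: 0.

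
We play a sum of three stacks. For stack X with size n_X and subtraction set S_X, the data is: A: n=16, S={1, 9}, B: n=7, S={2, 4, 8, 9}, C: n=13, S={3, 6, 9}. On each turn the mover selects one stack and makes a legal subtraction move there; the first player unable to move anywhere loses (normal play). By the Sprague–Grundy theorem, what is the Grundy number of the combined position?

Stack A, S = {1, 9}:
G(0) = 0
G(1) = mex{0} = 1
G(2) = mex{1} = 0
G(3) = mex{0} = 1
G(4) = mex{1} = 0
G(5) = mex{0} = 1
G(6) = mex{1} = 0
G(7) = mex{0} = 1
G(8) = mex{1} = 0
G(9) = mex{0,0} = 1
G(10) = mex{1,1} = 0
G(11) = mex{0,0} = 1
G(12) = mex{1,1} = 0
G(13) = mex{0,0} = 1
G(14) = mex{1,1} = 0
G(15) = mex{0,0} = 1
G(16) = mex{1,1} = 0
G_A(16) = 0.
Stack B, S = {2, 4, 8, 9}:
G(0) = 0
G(1) = mex{} = 0
G(2) = mex{0} = 1
G(3) = mex{0} = 1
G(4) = mex{1,0} = 2
G(5) = mex{1,0} = 2
G(6) = mex{2,1} = 0
G(7) = mex{2,1} = 0
G_B(7) = 0.
Stack C, S = {3, 6, 9}:
n :  0  1  2  3  4  5  6  7  8  9 10 11 12 13
G :  0  0  0  1  1  1  2  2  2  3  3  3  0  0
G_C(13) = 0.
Combined Grundy value = 0 ⊕ 0 ⊕ 0 = 0.

0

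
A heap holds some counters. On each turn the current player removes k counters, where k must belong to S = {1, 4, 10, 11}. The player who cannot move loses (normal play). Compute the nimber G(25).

2

n :  0  1  2  3  4  5  6  7  8  9 10 11 12 13 14 15 16 17 18 19 20 21 22 23 24 25
G :  0  1  0  1  2  0  1  0  1  2  3  2  3  4  0  1  2  3  2  0  1  0  1  2  3  2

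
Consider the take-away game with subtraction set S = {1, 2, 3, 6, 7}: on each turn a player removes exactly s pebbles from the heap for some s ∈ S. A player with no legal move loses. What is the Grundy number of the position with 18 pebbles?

n :  0  1  2  3  4  5  6  7  8  9 10 11 12 13 14 15 16 17 18
G :  0  1  2  3  0  1  2  3  0  1  2  3  0  1  2  3  0  1  2

2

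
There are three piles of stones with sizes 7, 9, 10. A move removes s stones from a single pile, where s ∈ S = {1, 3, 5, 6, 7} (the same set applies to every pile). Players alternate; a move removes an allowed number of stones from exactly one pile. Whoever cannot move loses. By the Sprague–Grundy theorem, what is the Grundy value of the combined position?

All piles use S = {1, 3, 5, 6, 7}:
n :  0  1  2  3  4  5  6  7  8  9 10
G :  0  1  0  1  0  1  2  3  2  3  2
Pile A: G(7) = 3.
Pile B: G(9) = 3.
Pile C: G(10) = 2.
Combined Grundy value = 3 ⊕ 3 ⊕ 2 = 2.

2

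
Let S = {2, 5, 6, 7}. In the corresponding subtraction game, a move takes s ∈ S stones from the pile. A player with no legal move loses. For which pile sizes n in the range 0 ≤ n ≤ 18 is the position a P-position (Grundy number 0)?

0, 1, 4, 12, 13, 16

n :  0  1  2  3  4  5  6  7  8  9 10 11 12 13 14 15 16 17 18
G :  0  0  1  1  0  2  1  3  2  2  3  3  0  0  1  1  0  2  1
P-positions are exactly the n with G(n) = 0.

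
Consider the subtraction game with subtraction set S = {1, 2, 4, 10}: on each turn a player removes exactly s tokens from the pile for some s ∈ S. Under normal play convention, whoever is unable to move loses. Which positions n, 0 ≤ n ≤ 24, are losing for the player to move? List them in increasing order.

0, 3, 6, 9, 12, 15, 18, 21, 24

n :  0  1  2  3  4  5  6  7  8  9 10 11 12 13 14 15 16 17 18 19 20 21 22 23 24
G :  0  1  2  0  1  2  0  1  2  0  1  2  0  1  2  0  1  2  0  1  2  0  1  2  0
P-positions are exactly the n with G(n) = 0.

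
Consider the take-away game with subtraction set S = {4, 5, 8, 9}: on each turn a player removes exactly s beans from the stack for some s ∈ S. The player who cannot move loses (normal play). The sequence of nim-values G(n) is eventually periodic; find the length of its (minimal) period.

n :  0  1  2  3  4  5  6  7  8  9 10 11 12 13 14 15 16 17 18 19 20 21 22 23 24 25 26 27
G :  0  0  0  0  1  1  1  1  2  2  2  2  3  0  0  0  0  1  1  1  1  2  2  2  2  3  0  0
G(n+13) = G(n) holds for n = 0,…,8 (a full window of length max(S) = 9), so the sequence is purely periodic with period 13.

13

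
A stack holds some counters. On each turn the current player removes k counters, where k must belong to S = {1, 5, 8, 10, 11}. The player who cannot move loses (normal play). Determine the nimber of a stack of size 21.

G(0) = 0
G(1) = mex{0} = 1
G(2) = mex{1} = 0
G(3) = mex{0} = 1
G(4) = mex{1} = 0
G(5) = mex{0,0} = 1
G(6) = mex{1,1} = 0
G(7) = mex{0,0} = 1
G(8) = mex{1,1,0} = 2
G(9) = mex{2,0,1} = 3
G(10) = mex{3,1,0,0} = 2
G(11) = mex{2,0,1,1,0} = 3
G(12) = mex{3,1,0,0,1} = 2
G(13) = mex{2,2,1,1,0} = 3
G(14) = mex{3,3,0,0,1} = 2
G(15) = mex{2,2,1,1,0} = 3
G(16) = mex{3,3,2,0,1} = 4
G(17) = mex{4,2,3,1,0} = 5
G(18) = mex{5,3,2,2,1} = 0
G(19) = mex{0,2,3,3,2} = 1
G(20) = mex{1,3,2,2,3} = 0
G(21) = mex{0,4,3,3,2} = 1

1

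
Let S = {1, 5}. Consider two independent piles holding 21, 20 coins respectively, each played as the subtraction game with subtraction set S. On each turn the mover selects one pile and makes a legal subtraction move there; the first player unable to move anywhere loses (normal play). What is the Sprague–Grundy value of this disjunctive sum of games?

1

All piles use S = {1, 5}:
n :  0  1  2  3  4  5  6  7  8  9 10 11 12 13 14 15 16 17 18 19 20 21
G :  0  1  0  1  0  1  0  1  0  1  0  1  0  1  0  1  0  1  0  1  0  1
Pile A: G(21) = 1.
Pile B: G(20) = 0.
Combined Grundy value = 1 ⊕ 0 = 1.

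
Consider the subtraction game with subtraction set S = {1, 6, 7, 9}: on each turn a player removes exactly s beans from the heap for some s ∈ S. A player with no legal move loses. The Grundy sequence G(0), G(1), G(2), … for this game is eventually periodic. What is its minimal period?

12

G(0) = 0
G(1) = mex{0} = 1
G(2) = mex{1} = 0
G(3) = mex{0} = 1
G(4) = mex{1} = 0
G(5) = mex{0} = 1
G(6) = mex{1,0} = 2
G(7) = mex{2,1,0} = 3
G(8) = mex{3,0,1} = 2
G(9) = mex{2,1,0,0} = 3
G(10) = mex{3,0,1,1} = 2
G(11) = mex{2,1,0,0} = 3
G(12) = mex{3,2,1,1} = 0
G(13) = mex{0,3,2,0} = 1
G(14) = mex{1,2,3,1} = 0
G(15) = mex{0,3,2,2} = 1
G(16) = mex{1,2,3,3} = 0
G(17) = mex{0,3,2,2} = 1
G(18) = mex{1,0,3,3} = 2
G(19) = mex{2,1,0,2} = 3
G(20) = mex{3,0,1,3} = 2
G(21) = mex{2,1,0,0} = 3
G(22) = mex{3,0,1,1} = 2
G(23) = mex{2,1,0,0} = 3
G(24) = mex{3,2,1,1} = 0
G(25) = mex{0,3,2,0} = 1
G(n+12) = G(n) holds for n = 0,…,8 (a full window of length max(S) = 9), so the sequence is purely periodic with period 12.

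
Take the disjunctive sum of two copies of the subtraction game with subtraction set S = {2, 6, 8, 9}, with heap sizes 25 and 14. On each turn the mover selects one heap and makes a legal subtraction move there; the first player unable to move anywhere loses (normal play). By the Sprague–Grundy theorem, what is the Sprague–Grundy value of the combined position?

All heaps use S = {2, 6, 8, 9}:
G(0) = 0
G(1) = mex{} = 0
G(2) = mex{0} = 1
G(3) = mex{0} = 1
G(4) = mex{1} = 0
G(5) = mex{1} = 0
G(6) = mex{0,0} = 1
G(7) = mex{0,0} = 1
G(8) = mex{1,1,0} = 2
G(9) = mex{1,1,0,0} = 2
G(10) = mex{2,0,1,0} = 3
G(11) = mex{2,0,1,1} = 3
G(12) = mex{3,1,0,1} = 2
G(13) = mex{3,1,0,0} = 2
G(14) = mex{2,2,1,0} = 3
G(15) = mex{2,2,1,1} = 0
G(16) = mex{3,3,2,1} = 0
G(17) = mex{0,3,2,2} = 1
G(18) = mex{0,2,3,2} = 1
G(19) = mex{1,2,3,3} = 0
G(20) = mex{1,3,2,3} = 0
G(21) = mex{0,0,2,2} = 1
G(22) = mex{0,0,3,2} = 1
G(23) = mex{1,1,0,3} = 2
G(24) = mex{1,1,0,0} = 2
G(25) = mex{2,0,1,0} = 3
Heap A: G(25) = 3.
Heap B: G(14) = 3.
Combined Grundy value = 3 ⊕ 3 = 0.

0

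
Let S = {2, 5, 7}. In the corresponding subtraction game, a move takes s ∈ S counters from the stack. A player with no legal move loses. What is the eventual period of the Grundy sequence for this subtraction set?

22

G(0) = 0
G(1) = mex{} = 0
G(2) = mex{0} = 1
G(3) = mex{0} = 1
G(4) = mex{1} = 0
G(5) = mex{1,0} = 2
G(6) = mex{0,0} = 1
G(7) = mex{2,1,0} = 3
G(8) = mex{1,1,0} = 2
G(9) = mex{3,0,1} = 2
G(10) = mex{2,2,1} = 0
G(11) = mex{2,1,0} = 3
G(12) = mex{0,3,2} = 1
G(13) = mex{3,2,1} = 0
G(14) = mex{1,2,3} = 0
G(15) = mex{0,0,2} = 1
G(16) = mex{0,3,2} = 1
G(17) = mex{1,1,0} = 2
G(18) = mex{1,0,3} = 2
G(19) = mex{2,0,1} = 3
G(20) = mex{2,1,0} = 3
G(21) = mex{3,1,0} = 2
G(22) = mex{3,2,1} = 0
G(23) = mex{2,2,1} = 0
G(24) = mex{0,3,2} = 1
G(25) = mex{0,3,2} = 1
G(26) = mex{1,2,3} = 0
G(27) = mex{1,0,3} = 2
G(28) = mex{0,0,2} = 1
G(29) = mex{2,1,0} = 3
G(30) = mex{1,1,0} = 2
G(31) = mex{3,0,1} = 2
G(32) = mex{2,2,1} = 0
G(33) = mex{2,1,0} = 3
G(34) = mex{0,3,2} = 1
G(35) = mex{3,2,1} = 0
G(36) = mex{1,2,3} = 0
G(37) = mex{0,0,2} = 1
G(38) = mex{0,3,2} = 1
G(39) = mex{1,1,0} = 2
G(40) = mex{1,0,3} = 2
G(41) = mex{2,0,1} = 3
G(42) = mex{2,1,0} = 3
G(43) = mex{3,1,0} = 2
G(44) = mex{3,2,1} = 0
G(45) = mex{2,2,1} = 0
G(n+22) = G(n) holds for n = 0,…,6 (a full window of length max(S) = 7), so the sequence is purely periodic with period 22.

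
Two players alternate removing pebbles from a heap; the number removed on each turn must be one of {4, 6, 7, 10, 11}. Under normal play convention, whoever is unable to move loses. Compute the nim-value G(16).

n :  0  1  2  3  4  5  6  7  8  9 10 11 12 13 14 15 16
G :  0  0  0  0  1  1  1  1  2  2  2  2  3  3  3  0  0

0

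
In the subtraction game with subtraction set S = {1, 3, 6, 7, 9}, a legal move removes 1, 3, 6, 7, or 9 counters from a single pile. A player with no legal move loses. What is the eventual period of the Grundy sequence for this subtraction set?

12

n :  0  1  2  3  4  5  6  7  8  9 10 11 12 13 14 15 16 17 18 19 20 21 22 23 24 25
G :  0  1  0  1  0  1  2  3  2  3  2  3  0  1  0  1  0  1  2  3  2  3  2  3  0  1
G(n+12) = G(n) holds for n = 0,…,8 (a full window of length max(S) = 9), so the sequence is purely periodic with period 12.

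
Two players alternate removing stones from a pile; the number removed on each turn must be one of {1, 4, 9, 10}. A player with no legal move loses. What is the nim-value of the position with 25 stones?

n :  0  1  2  3  4  5  6  7  8  9 10 11 12 13 14 15 16 17 18 19 20 21 22 23 24 25
G :  0  1  0  1  2  0  1  0  1  2  3  2  3  0  1  3  2  3  0  1  0  1  2  3  2  0

0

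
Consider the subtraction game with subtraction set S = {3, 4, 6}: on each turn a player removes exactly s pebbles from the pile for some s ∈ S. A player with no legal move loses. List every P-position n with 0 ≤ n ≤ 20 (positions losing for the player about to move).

0, 1, 2, 9, 10, 11, 18, 19, 20

G(0) = 0
G(1) = mex{} = 0
G(2) = mex{} = 0
G(3) = mex{0} = 1
G(4) = mex{0,0} = 1
G(5) = mex{0,0} = 1
G(6) = mex{1,0,0} = 2
G(7) = mex{1,1,0} = 2
G(8) = mex{1,1,0} = 2
G(9) = mex{2,1,1} = 0
G(10) = mex{2,2,1} = 0
G(11) = mex{2,2,1} = 0
G(12) = mex{0,2,2} = 1
G(13) = mex{0,0,2} = 1
G(14) = mex{0,0,2} = 1
G(15) = mex{1,0,0} = 2
G(16) = mex{1,1,0} = 2
G(17) = mex{1,1,0} = 2
G(18) = mex{2,1,1} = 0
G(19) = mex{2,2,1} = 0
G(20) = mex{2,2,1} = 0
P-positions are exactly the n with G(n) = 0.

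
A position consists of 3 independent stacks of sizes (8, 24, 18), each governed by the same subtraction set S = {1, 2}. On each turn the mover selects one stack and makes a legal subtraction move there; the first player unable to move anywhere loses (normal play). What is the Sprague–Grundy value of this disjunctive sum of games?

All stacks use S = {1, 2}:
n :  0  1  2  3  4  5  6  7  8  9 10 11 12 13 14 15 16 17 18 19 20 21 22 23 24
G :  0  1  2  0  1  2  0  1  2  0  1  2  0  1  2  0  1  2  0  1  2  0  1  2  0
Stack A: G(8) = 2.
Stack B: G(24) = 0.
Stack C: G(18) = 0.
Combined Grundy value = 2 ⊕ 0 ⊕ 0 = 2.

2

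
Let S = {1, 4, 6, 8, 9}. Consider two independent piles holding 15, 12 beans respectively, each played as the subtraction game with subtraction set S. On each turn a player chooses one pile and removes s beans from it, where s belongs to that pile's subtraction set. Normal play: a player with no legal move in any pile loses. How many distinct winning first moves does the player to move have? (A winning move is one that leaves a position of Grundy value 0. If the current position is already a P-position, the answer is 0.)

1

All piles use S = {1, 4, 6, 8, 9}:
G(0) = 0
G(1) = mex{0} = 1
G(2) = mex{1} = 0
G(3) = mex{0} = 1
G(4) = mex{1,0} = 2
G(5) = mex{2,1} = 0
G(6) = mex{0,0,0} = 1
G(7) = mex{1,1,1} = 0
G(8) = mex{0,2,0,0} = 1
G(9) = mex{1,0,1,1,0} = 2
G(10) = mex{2,1,2,0,1} = 3
G(11) = mex{3,0,0,1,0} = 2
G(12) = mex{2,1,1,2,1} = 0
G(13) = mex{0,2,0,0,2} = 1
G(14) = mex{1,3,1,1,0} = 2
G(15) = mex{2,2,2,0,1} = 3
Pile A: G(15) = 3.
Pile B: G(12) = 0.
Combined Grundy value = 3 ⊕ 0 = 3.
A winning move leaves total XOR = 0, i.e. changes one component's Grundy value g to g ⊕ X where X is the current total.
Pile A: need g' = 3⊕3 = 0. Options: 15−1→G=2, 15−4→G=2, 15−6→G=2, 15−8→G=0, 15−9→G=1. Hits: 1.
Pile B: need g' = 0⊕3 = 3. Options: 12−1→G=2, 12−4→G=1, 12−6→G=1, 12−8→G=2, 12−9→G=1. Hits: 0.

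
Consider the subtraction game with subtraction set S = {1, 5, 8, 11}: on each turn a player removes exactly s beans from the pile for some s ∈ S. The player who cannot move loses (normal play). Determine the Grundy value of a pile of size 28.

n :  0  1  2  3  4  5  6  7  8  9 10 11 12 13 14 15 16 17 18 19 20 21 22 23 24 25 26 27 28
G :  0  1  0  1  0  1  0  1  2  3  2  3  2  3  2  3  0  1  0  1  0  1  0  1  2  3  2  3  2

2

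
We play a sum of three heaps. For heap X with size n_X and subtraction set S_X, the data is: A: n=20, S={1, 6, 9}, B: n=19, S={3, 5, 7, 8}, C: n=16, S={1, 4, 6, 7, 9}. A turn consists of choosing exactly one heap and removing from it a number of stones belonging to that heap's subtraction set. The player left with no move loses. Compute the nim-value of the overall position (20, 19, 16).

2

Heap A, S = {1, 6, 9}:
n :  0  1  2  3  4  5  6  7  8  9 10 11 12 13 14 15 16 17 18 19 20
G :  0  1  0  1  0  1  2  0  1  2  3  2  0  1  0  1  2  0  1  0  1
G_A(20) = 1.
Heap B, S = {3, 5, 7, 8}:
n :  0  1  2  3  4  5  6  7  8  9 10 11 12 13 14 15 16 17 18 19
G :  0  0  0  1  1  1  2  2  2  3  3  0  0  0  1  1  1  2  2  2
G_B(19) = 2.
Heap C, S = {1, 4, 6, 7, 9}:
n :  0  1  2  3  4  5  6  7  8  9 10 11 12 13 14 15 16
G :  0  1  0  1  2  0  1  2  3  2  0  1  2  0  1  0  1
G_C(16) = 1.
Combined Grundy value = 1 ⊕ 2 ⊕ 1 = 2.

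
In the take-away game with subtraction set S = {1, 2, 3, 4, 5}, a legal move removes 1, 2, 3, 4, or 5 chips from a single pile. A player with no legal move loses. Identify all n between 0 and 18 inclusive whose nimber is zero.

0, 6, 12, 18

n :  0  1  2  3  4  5  6  7  8  9 10 11 12 13 14 15 16 17 18
G :  0  1  2  3  4  5  0  1  2  3  4  5  0  1  2  3  4  5  0
P-positions are exactly the n with G(n) = 0.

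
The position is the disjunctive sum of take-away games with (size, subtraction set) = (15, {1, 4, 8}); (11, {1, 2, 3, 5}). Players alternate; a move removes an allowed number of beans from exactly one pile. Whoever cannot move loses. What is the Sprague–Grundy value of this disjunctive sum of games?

Pile A, S = {1, 4, 8}:
n :  0  1  2  3  4  5  6  7  8  9 10 11 12 13 14 15
G :  0  1  0  1  2  0  1  0  1  2  3  2  0  1  0  1
G_A(15) = 1.
Pile B, S = {1, 2, 3, 5}:
G(0) = 0
G(1) = mex{0} = 1
G(2) = mex{1,0} = 2
G(3) = mex{2,1,0} = 3
G(4) = mex{3,2,1} = 0
G(5) = mex{0,3,2,0} = 1
G(6) = mex{1,0,3,1} = 2
G(7) = mex{2,1,0,2} = 3
G(8) = mex{3,2,1,3} = 0
G(9) = mex{0,3,2,0} = 1
G(10) = mex{1,0,3,1} = 2
G(11) = mex{2,1,0,2} = 3
G_B(11) = 3.
Combined Grundy value = 1 ⊕ 3 = 2.

2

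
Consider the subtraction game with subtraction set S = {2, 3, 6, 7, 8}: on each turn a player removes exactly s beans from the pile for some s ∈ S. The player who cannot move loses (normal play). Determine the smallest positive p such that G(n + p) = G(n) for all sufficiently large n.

G(0) = 0
G(1) = mex{} = 0
G(2) = mex{0} = 1
G(3) = mex{0,0} = 1
G(4) = mex{1,0} = 2
G(5) = mex{1,1} = 0
G(6) = mex{2,1,0} = 3
G(7) = mex{0,2,0,0} = 1
G(8) = mex{3,0,1,0,0} = 2
G(9) = mex{1,3,1,1,0} = 2
G(10) = mex{2,1,2,1,1} = 0
G(11) = mex{2,2,0,2,1} = 3
G(12) = mex{0,2,3,0,2} = 1
G(13) = mex{3,0,1,3,0} = 2
G(14) = mex{1,3,2,1,3} = 0
G(15) = mex{2,1,2,2,1} = 0
G(16) = mex{0,2,0,2,2} = 1
G(17) = mex{0,0,3,0,2} = 1
G(18) = mex{1,0,1,3,0} = 2
G(19) = mex{1,1,2,1,3} = 0
G(20) = mex{2,1,0,2,1} = 3
G(21) = mex{0,2,0,0,2} = 1
G(22) = mex{3,0,1,0,0} = 2
G(23) = mex{1,3,1,1,0} = 2
G(24) = mex{2,1,2,1,1} = 0
G(25) = mex{2,2,0,2,1} = 3
G(26) = mex{0,2,3,0,2} = 1
G(27) = mex{3,0,1,3,0} = 2
G(28) = mex{1,3,2,1,3} = 0
G(29) = mex{2,1,2,2,1} = 0
G(n+14) = G(n) holds for n = 0,…,7 (a full window of length max(S) = 8), so the sequence is purely periodic with period 14.

14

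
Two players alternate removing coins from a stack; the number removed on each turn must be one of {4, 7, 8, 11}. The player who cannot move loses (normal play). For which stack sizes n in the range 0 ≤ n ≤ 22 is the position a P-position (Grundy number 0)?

G(0) = 0
G(1) = mex{} = 0
G(2) = mex{} = 0
G(3) = mex{} = 0
G(4) = mex{0} = 1
G(5) = mex{0} = 1
G(6) = mex{0} = 1
G(7) = mex{0,0} = 1
G(8) = mex{1,0,0} = 2
G(9) = mex{1,0,0} = 2
G(10) = mex{1,0,0} = 2
G(11) = mex{1,1,0,0} = 2
G(12) = mex{2,1,1,0} = 3
G(13) = mex{2,1,1,0} = 3
G(14) = mex{2,1,1,0} = 3
G(15) = mex{2,2,1,1} = 0
G(16) = mex{3,2,2,1} = 0
G(17) = mex{3,2,2,1} = 0
G(18) = mex{3,2,2,1} = 0
G(19) = mex{0,3,2,2} = 1
G(20) = mex{0,3,3,2} = 1
G(21) = mex{0,3,3,2} = 1
G(22) = mex{0,0,3,2} = 1
P-positions are exactly the n with G(n) = 0.

0, 1, 2, 3, 15, 16, 17, 18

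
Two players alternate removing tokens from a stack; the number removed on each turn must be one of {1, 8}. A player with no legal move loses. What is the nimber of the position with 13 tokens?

0

n :  0  1  2  3  4  5  6  7  8  9 10 11 12 13
G :  0  1  0  1  0  1  0  1  2  0  1  0  1  0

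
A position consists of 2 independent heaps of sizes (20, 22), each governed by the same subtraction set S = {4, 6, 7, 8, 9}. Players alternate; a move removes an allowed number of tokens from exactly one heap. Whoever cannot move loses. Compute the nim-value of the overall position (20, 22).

3

All heaps use S = {4, 6, 7, 8, 9}:
G(0) = 0
G(1) = mex{} = 0
G(2) = mex{} = 0
G(3) = mex{} = 0
G(4) = mex{0} = 1
G(5) = mex{0} = 1
G(6) = mex{0,0} = 1
G(7) = mex{0,0,0} = 1
G(8) = mex{1,0,0,0} = 2
G(9) = mex{1,0,0,0,0} = 2
G(10) = mex{1,1,0,0,0} = 2
G(11) = mex{1,1,1,0,0} = 2
G(12) = mex{2,1,1,1,0} = 3
G(13) = mex{2,1,1,1,1} = 0
G(14) = mex{2,2,1,1,1} = 0
G(15) = mex{2,2,2,1,1} = 0
G(16) = mex{3,2,2,2,1} = 0
G(17) = mex{0,2,2,2,2} = 1
G(18) = mex{0,3,2,2,2} = 1
G(19) = mex{0,0,3,2,2} = 1
G(20) = mex{0,0,0,3,2} = 1
G(21) = mex{1,0,0,0,3} = 2
G(22) = mex{1,0,0,0,0} = 2
Heap A: G(20) = 1.
Heap B: G(22) = 2.
Combined Grundy value = 1 ⊕ 2 = 3.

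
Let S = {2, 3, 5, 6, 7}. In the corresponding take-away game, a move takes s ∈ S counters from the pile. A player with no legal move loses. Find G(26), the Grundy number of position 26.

4

n :  0  1  2  3  4  5  6  7  8  9 10 11 12 13 14 15 16 17 18 19 20 21 22 23 24 25 26
G :  0  0  1  1  2  2  3  3  4  0  0  1  1  2  2  3  3  4  0  0  1  1  2  2  3  3  4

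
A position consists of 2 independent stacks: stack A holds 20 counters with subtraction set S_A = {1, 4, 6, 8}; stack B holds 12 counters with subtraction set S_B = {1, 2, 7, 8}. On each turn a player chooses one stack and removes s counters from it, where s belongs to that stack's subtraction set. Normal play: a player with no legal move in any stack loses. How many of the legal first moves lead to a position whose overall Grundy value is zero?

Stack A, S = {1, 4, 6, 8}:
G(0) = 0
G(1) = mex{0} = 1
G(2) = mex{1} = 0
G(3) = mex{0} = 1
G(4) = mex{1,0} = 2
G(5) = mex{2,1} = 0
G(6) = mex{0,0,0} = 1
G(7) = mex{1,1,1} = 0
G(8) = mex{0,2,0,0} = 1
G(9) = mex{1,0,1,1} = 2
G(10) = mex{2,1,2,0} = 3
G(11) = mex{3,0,0,1} = 2
G(12) = mex{2,1,1,2} = 0
G(13) = mex{0,2,0,0} = 1
G(14) = mex{1,3,1,1} = 0
G(15) = mex{0,2,2,0} = 1
G(16) = mex{1,0,3,1} = 2
G(17) = mex{2,1,2,2} = 0
G(18) = mex{0,0,0,3} = 1
G(19) = mex{1,1,1,2} = 0
G(20) = mex{0,2,0,0} = 1
G_A(20) = 1.
Stack B, S = {1, 2, 7, 8}:
n :  0  1  2  3  4  5  6  7  8  9 10 11 12
G :  0  1  2  0  1  2  0  1  2  0  1  2  0
G_B(12) = 0.
Combined Grundy value = 1 ⊕ 0 = 1.
A winning move leaves total XOR = 0, i.e. changes one component's Grundy value g to g ⊕ X where X is the current total.
Stack A: need g' = 1⊕1 = 0. Options: 20−1→G=0, 20−4→G=2, 20−6→G=0, 20−8→G=0. Hits: 3.
Stack B: need g' = 0⊕1 = 1. Options: 12−1→G=2, 12−2→G=1, 12−7→G=2, 12−8→G=1. Hits: 2.

5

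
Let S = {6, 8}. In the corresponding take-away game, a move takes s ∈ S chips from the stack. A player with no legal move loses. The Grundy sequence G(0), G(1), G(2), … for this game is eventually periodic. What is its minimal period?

14

n :  0  1  2  3  4  5  6  7  8  9 10 11 12 13 14 15 16 17 18 19 20 21 22 23 24 25 26 27 28 29
G :  0  0  0  0  0  0  1  1  1  1  1  1  2  2  0  0  0  0  0  0  1  1  1  1  1  1  2  2  0  0
G(n+14) = G(n) holds for n = 0,…,7 (a full window of length max(S) = 8), so the sequence is purely periodic with period 14.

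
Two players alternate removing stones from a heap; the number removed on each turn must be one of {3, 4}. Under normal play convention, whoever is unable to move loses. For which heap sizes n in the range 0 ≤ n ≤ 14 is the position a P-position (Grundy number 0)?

0, 1, 2, 7, 8, 9, 14

G(0) = 0
G(1) = mex{} = 0
G(2) = mex{} = 0
G(3) = mex{0} = 1
G(4) = mex{0,0} = 1
G(5) = mex{0,0} = 1
G(6) = mex{1,0} = 2
G(7) = mex{1,1} = 0
G(8) = mex{1,1} = 0
G(9) = mex{2,1} = 0
G(10) = mex{0,2} = 1
G(11) = mex{0,0} = 1
G(12) = mex{0,0} = 1
G(13) = mex{1,0} = 2
G(14) = mex{1,1} = 0
P-positions are exactly the n with G(n) = 0.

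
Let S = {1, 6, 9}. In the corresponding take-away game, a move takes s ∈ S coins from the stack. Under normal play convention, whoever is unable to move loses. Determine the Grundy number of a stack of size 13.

n :  0  1  2  3  4  5  6  7  8  9 10 11 12 13
G :  0  1  0  1  0  1  2  0  1  2  3  2  0  1

1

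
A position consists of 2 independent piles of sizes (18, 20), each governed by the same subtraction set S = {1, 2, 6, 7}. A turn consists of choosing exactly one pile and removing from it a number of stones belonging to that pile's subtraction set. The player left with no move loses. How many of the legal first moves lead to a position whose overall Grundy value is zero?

All piles use S = {1, 2, 6, 7}:
n :  0  1  2  3  4  5  6  7  8  9 10 11 12 13 14 15 16 17 18 19 20
G :  0  1  2  0  1  2  3  4  0  1  2  0  1  2  3  4  0  1  2  0  1
Pile A: G(18) = 2.
Pile B: G(20) = 1.
Combined Grundy value = 2 ⊕ 1 = 3.
A winning move leaves total XOR = 0, i.e. changes one component's Grundy value g to g ⊕ X where X is the current total.
Pile A: need g' = 2⊕3 = 1. Options: 18−1→G=1, 18−2→G=0, 18−6→G=1, 18−7→G=0. Hits: 2.
Pile B: need g' = 1⊕3 = 2. Options: 20−1→G=0, 20−2→G=2, 20−6→G=3, 20−7→G=2. Hits: 2.

4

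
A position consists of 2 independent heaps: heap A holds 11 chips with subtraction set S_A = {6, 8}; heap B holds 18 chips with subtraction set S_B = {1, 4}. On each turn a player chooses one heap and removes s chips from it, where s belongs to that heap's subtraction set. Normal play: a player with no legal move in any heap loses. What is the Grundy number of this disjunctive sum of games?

Heap A, S = {6, 8}:
G(0) = 0
G(1) = mex{} = 0
G(2) = mex{} = 0
G(3) = mex{} = 0
G(4) = mex{} = 0
G(5) = mex{} = 0
G(6) = mex{0} = 1
G(7) = mex{0} = 1
G(8) = mex{0,0} = 1
G(9) = mex{0,0} = 1
G(10) = mex{0,0} = 1
G(11) = mex{0,0} = 1
G_A(11) = 1.
Heap B, S = {1, 4}:
n :  0  1  2  3  4  5  6  7  8  9 10 11 12 13 14 15 16 17 18
G :  0  1  0  1  2  0  1  0  1  2  0  1  0  1  2  0  1  0  1
G_B(18) = 1.
Combined Grundy value = 1 ⊕ 1 = 0.

0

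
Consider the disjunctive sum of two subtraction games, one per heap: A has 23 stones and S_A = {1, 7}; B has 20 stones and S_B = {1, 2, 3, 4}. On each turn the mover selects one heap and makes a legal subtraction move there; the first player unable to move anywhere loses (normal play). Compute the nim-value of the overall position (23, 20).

Heap A, S = {1, 7}:
n :  0  1  2  3  4  5  6  7  8  9 10 11 12 13 14 15 16 17 18 19 20 21 22 23
G :  0  1  0  1  0  1  0  1  0  1  0  1  0  1  0  1  0  1  0  1  0  1  0  1
G_A(23) = 1.
Heap B, S = {1, 2, 3, 4}:
n :  0  1  2  3  4  5  6  7  8  9 10 11 12 13 14 15 16 17 18 19 20
G :  0  1  2  3  4  0  1  2  3  4  0  1  2  3  4  0  1  2  3  4  0
G_B(20) = 0.
Combined Grundy value = 1 ⊕ 0 = 1.

1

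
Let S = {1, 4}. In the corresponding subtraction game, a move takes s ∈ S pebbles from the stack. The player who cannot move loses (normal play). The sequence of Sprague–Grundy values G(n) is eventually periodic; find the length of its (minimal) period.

G(0) = 0
G(1) = mex{0} = 1
G(2) = mex{1} = 0
G(3) = mex{0} = 1
G(4) = mex{1,0} = 2
G(5) = mex{2,1} = 0
G(6) = mex{0,0} = 1
G(7) = mex{1,1} = 0
G(8) = mex{0,2} = 1
G(9) = mex{1,0} = 2
G(10) = mex{2,1} = 0
G(11) = mex{0,0} = 1
G(12) = mex{1,1} = 0
G(13) = mex{0,2} = 1
G(14) = mex{1,0} = 2
G(n+5) = G(n) holds for n = 0,…,3 (a full window of length max(S) = 4), so the sequence is purely periodic with period 5.

5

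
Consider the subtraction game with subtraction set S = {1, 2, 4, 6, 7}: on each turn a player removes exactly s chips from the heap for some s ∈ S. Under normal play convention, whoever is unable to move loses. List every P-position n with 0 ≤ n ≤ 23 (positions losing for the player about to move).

n :  0  1  2  3  4  5  6  7  8  9 10 11 12 13 14 15 16 17 18 19 20 21 22 23
G :  0  1  2  0  1  2  3  4  0  1  2  0  1  2  3  4  0  1  2  0  1  2  3  4
P-positions are exactly the n with G(n) = 0.

0, 3, 8, 11, 16, 19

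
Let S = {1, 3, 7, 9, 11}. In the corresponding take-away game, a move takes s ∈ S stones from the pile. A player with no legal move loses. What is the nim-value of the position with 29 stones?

1

G(0) = 0
G(1) = mex{0} = 1
G(2) = mex{1} = 0
G(3) = mex{0,0} = 1
G(4) = mex{1,1} = 0
G(5) = mex{0,0} = 1
G(6) = mex{1,1} = 0
G(7) = mex{0,0,0} = 1
G(8) = mex{1,1,1} = 0
G(9) = mex{0,0,0,0} = 1
G(10) = mex{1,1,1,1} = 0
G(11) = mex{0,0,0,0,0} = 1
G(12) = mex{1,1,1,1,1} = 0
G(13) = mex{0,0,0,0,0} = 1
G(14) = mex{1,1,1,1,1} = 0
G(15) = mex{0,0,0,0,0} = 1
G(16) = mex{1,1,1,1,1} = 0
G(17) = mex{0,0,0,0,0} = 1
G(18) = mex{1,1,1,1,1} = 0
G(19) = mex{0,0,0,0,0} = 1
G(20) = mex{1,1,1,1,1} = 0
G(21) = mex{0,0,0,0,0} = 1
G(22) = mex{1,1,1,1,1} = 0
G(23) = mex{0,0,0,0,0} = 1
G(24) = mex{1,1,1,1,1} = 0
G(25) = mex{0,0,0,0,0} = 1
G(26) = mex{1,1,1,1,1} = 0
G(27) = mex{0,0,0,0,0} = 1
G(28) = mex{1,1,1,1,1} = 0
G(29) = mex{0,0,0,0,0} = 1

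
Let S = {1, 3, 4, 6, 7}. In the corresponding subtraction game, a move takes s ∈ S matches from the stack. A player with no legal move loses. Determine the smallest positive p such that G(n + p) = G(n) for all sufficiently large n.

n :  0  1  2  3  4  5  6  7  8  9 10 11 12 13 14 15 16 17 18 19 20 21
G :  0  1  0  1  2  3  2  3  4  5  0  1  0  1  2  3  2  3  4  5  0  1
G(n+10) = G(n) holds for n = 0,…,6 (a full window of length max(S) = 7), so the sequence is purely periodic with period 10.

10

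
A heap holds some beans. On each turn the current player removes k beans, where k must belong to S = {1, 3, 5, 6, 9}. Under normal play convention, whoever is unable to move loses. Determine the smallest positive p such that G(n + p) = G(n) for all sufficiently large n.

12

G(0) = 0
G(1) = mex{0} = 1
G(2) = mex{1} = 0
G(3) = mex{0,0} = 1
G(4) = mex{1,1} = 0
G(5) = mex{0,0,0} = 1
G(6) = mex{1,1,1,0} = 2
G(7) = mex{2,0,0,1} = 3
G(8) = mex{3,1,1,0} = 2
G(9) = mex{2,2,0,1,0} = 3
G(10) = mex{3,3,1,0,1} = 2
G(11) = mex{2,2,2,1,0} = 3
G(12) = mex{3,3,3,2,1} = 0
G(13) = mex{0,2,2,3,0} = 1
G(14) = mex{1,3,3,2,1} = 0
G(15) = mex{0,0,2,3,2} = 1
G(16) = mex{1,1,3,2,3} = 0
G(17) = mex{0,0,0,3,2} = 1
G(18) = mex{1,1,1,0,3} = 2
G(19) = mex{2,0,0,1,2} = 3
G(20) = mex{3,1,1,0,3} = 2
G(21) = mex{2,2,0,1,0} = 3
G(22) = mex{3,3,1,0,1} = 2
G(23) = mex{2,2,2,1,0} = 3
G(24) = mex{3,3,3,2,1} = 0
G(25) = mex{0,2,2,3,0} = 1
G(n+12) = G(n) holds for n = 0,…,8 (a full window of length max(S) = 9), so the sequence is purely periodic with period 12.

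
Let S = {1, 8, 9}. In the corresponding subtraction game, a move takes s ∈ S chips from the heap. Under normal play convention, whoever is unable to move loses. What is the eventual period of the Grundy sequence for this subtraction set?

G(0) = 0
G(1) = mex{0} = 1
G(2) = mex{1} = 0
G(3) = mex{0} = 1
G(4) = mex{1} = 0
G(5) = mex{0} = 1
G(6) = mex{1} = 0
G(7) = mex{0} = 1
G(8) = mex{1,0} = 2
G(9) = mex{2,1,0} = 3
G(10) = mex{3,0,1} = 2
G(11) = mex{2,1,0} = 3
G(12) = mex{3,0,1} = 2
G(13) = mex{2,1,0} = 3
G(14) = mex{3,0,1} = 2
G(15) = mex{2,1,0} = 3
G(16) = mex{3,2,1} = 0
G(17) = mex{0,3,2} = 1
G(18) = mex{1,2,3} = 0
G(19) = mex{0,3,2} = 1
G(20) = mex{1,2,3} = 0
G(21) = mex{0,3,2} = 1
G(22) = mex{1,2,3} = 0
G(23) = mex{0,3,2} = 1
G(24) = mex{1,0,3} = 2
G(25) = mex{2,1,0} = 3
G(26) = mex{3,0,1} = 2
G(27) = mex{2,1,0} = 3
G(28) = mex{3,0,1} = 2
G(29) = mex{2,1,0} = 3
G(30) = mex{3,0,1} = 2
G(31) = mex{2,1,0} = 3
G(32) = mex{3,2,1} = 0
G(33) = mex{0,3,2} = 1
G(n+16) = G(n) holds for n = 0,…,8 (a full window of length max(S) = 9), so the sequence is purely periodic with period 16.

16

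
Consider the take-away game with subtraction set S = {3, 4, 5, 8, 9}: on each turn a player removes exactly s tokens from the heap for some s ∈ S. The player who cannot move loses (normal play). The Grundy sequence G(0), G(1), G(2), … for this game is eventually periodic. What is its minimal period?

12

n :  0  1  2  3  4  5  6  7  8  9 10 11 12 13 14 15 16 17 18 19 20 21 22 23 24 25
G :  0  0  0  1  1  1  2  2  2  3  3  3  0  0  0  1  1  1  2  2  2  3  3  3  0  0
G(n+12) = G(n) holds for n = 0,…,8 (a full window of length max(S) = 9), so the sequence is purely periodic with period 12.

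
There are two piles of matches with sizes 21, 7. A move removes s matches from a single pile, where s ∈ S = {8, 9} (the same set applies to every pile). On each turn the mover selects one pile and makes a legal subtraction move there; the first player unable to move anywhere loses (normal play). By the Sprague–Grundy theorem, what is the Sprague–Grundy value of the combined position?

All piles use S = {8, 9}:
G(0) = 0
G(1) = mex{} = 0
G(2) = mex{} = 0
G(3) = mex{} = 0
G(4) = mex{} = 0
G(5) = mex{} = 0
G(6) = mex{} = 0
G(7) = mex{} = 0
G(8) = mex{0} = 1
G(9) = mex{0,0} = 1
G(10) = mex{0,0} = 1
G(11) = mex{0,0} = 1
G(12) = mex{0,0} = 1
G(13) = mex{0,0} = 1
G(14) = mex{0,0} = 1
G(15) = mex{0,0} = 1
G(16) = mex{1,0} = 2
G(17) = mex{1,1} = 0
G(18) = mex{1,1} = 0
G(19) = mex{1,1} = 0
G(20) = mex{1,1} = 0
G(21) = mex{1,1} = 0
Pile A: G(21) = 0.
Pile B: G(7) = 0.
Combined Grundy value = 0 ⊕ 0 = 0.

0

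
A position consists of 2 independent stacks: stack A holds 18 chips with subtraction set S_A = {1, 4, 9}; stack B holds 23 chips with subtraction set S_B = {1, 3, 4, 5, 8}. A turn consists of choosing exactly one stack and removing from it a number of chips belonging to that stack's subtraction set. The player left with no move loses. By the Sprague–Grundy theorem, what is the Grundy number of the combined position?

2

Stack A, S = {1, 4, 9}:
G(0) = 0
G(1) = mex{0} = 1
G(2) = mex{1} = 0
G(3) = mex{0} = 1
G(4) = mex{1,0} = 2
G(5) = mex{2,1} = 0
G(6) = mex{0,0} = 1
G(7) = mex{1,1} = 0
G(8) = mex{0,2} = 1
G(9) = mex{1,0,0} = 2
G(10) = mex{2,1,1} = 0
G(11) = mex{0,0,0} = 1
G(12) = mex{1,1,1} = 0
G(13) = mex{0,2,2} = 1
G(14) = mex{1,0,0} = 2
G(15) = mex{2,1,1} = 0
G(16) = mex{0,0,0} = 1
G(17) = mex{1,1,1} = 0
G(18) = mex{0,2,2} = 1
G_A(18) = 1.
Stack B, S = {1, 3, 4, 5, 8}:
n :  0  1  2  3  4  5  6  7  8  9 10 11 12 13 14 15 16 17 18 19 20 21 22 23
G :  0  1  0  1  2  3  2  3  4  0  1  0  1  2  3  2  3  4  0  1  0  1  2  3
G_B(23) = 3.
Combined Grundy value = 1 ⊕ 3 = 2.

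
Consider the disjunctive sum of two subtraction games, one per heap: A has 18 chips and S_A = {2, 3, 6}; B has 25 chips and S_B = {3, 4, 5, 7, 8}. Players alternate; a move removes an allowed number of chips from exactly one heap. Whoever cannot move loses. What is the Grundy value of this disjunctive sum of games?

Heap A, S = {2, 3, 6}:
n :  0  1  2  3  4  5  6  7  8  9 10 11 12 13 14 15 16 17 18
G :  0  0  1  1  2  0  3  1  2  0  0  1  1  2  0  3  1  2  0
G_A(18) = 0.
Heap B, S = {3, 4, 5, 7, 8}:
G(0) = 0
G(1) = mex{} = 0
G(2) = mex{} = 0
G(3) = mex{0} = 1
G(4) = mex{0,0} = 1
G(5) = mex{0,0,0} = 1
G(6) = mex{1,0,0} = 2
G(7) = mex{1,1,0,0} = 2
G(8) = mex{1,1,1,0,0} = 2
G(9) = mex{2,1,1,0,0} = 3
G(10) = mex{2,2,1,1,0} = 3
G(11) = mex{2,2,2,1,1} = 0
G(12) = mex{3,2,2,1,1} = 0
G(13) = mex{3,3,2,2,1} = 0
G(14) = mex{0,3,3,2,2} = 1
G(15) = mex{0,0,3,2,2} = 1
G(16) = mex{0,0,0,3,2} = 1
G(17) = mex{1,0,0,3,3} = 2
G(18) = mex{1,1,0,0,3} = 2
G(19) = mex{1,1,1,0,0} = 2
G(20) = mex{2,1,1,0,0} = 3
G(21) = mex{2,2,1,1,0} = 3
G(22) = mex{2,2,2,1,1} = 0
G(23) = mex{3,2,2,1,1} = 0
G(24) = mex{3,3,2,2,1} = 0
G(25) = mex{0,3,3,2,2} = 1
G_B(25) = 1.
Combined Grundy value = 0 ⊕ 1 = 1.

1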